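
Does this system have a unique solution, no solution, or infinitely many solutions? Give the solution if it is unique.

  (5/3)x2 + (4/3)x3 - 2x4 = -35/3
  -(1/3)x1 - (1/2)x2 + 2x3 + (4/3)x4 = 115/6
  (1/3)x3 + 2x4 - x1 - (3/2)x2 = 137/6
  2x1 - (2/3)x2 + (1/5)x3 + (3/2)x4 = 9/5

Row-reduce the augmented matrix:
Swap R1 and R2.
R1 ← R1 / (-1/3).
R3 ← R3 + 1·R1.
R4 ← R4 − 2·R1.
R2 ← R2 / (5/3).
R1 ← R1 − 3/2·R2.
R4 ← R4 + 11/3·R2.
R3 ← R3 / (-17/3).
R1 ← R1 + 36/5·R3.
R2 ← R2 − 4/5·R3.
R4 ← R4 − 227/15·R3.
R4 ← R4 / (-41/170).
R1 ← R1 − 29/85·R4.
R2 ← R2 + 126/85·R4.
R3 ← R3 − 6/17·R4.
Reading off the reduced rows gives x1 = -5, x2 = -3, x3 = 4, x4 = 6.

x1 = -5, x2 = -3, x3 = 4, x4 = 6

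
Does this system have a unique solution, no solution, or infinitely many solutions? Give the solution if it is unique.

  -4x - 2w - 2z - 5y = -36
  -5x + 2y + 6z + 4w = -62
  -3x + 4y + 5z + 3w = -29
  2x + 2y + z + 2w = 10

Row-reduce the augmented matrix:
R1 ← R1 / (-4).
R2 ← R2 + 5·R1.
R3 ← R3 + 3·R1.
R4 ← R4 − 2·R1.
R2 ← R2 / (33/4).
R1 ← R1 − 5/4·R2.
R3 ← R3 − 31/4·R2.
R4 ← R4 + 1/2·R2.
R3 ← R3 / (-49/33).
R1 ← R1 + 26/33·R3.
R2 ← R2 − 34/33·R3.
R4 ← R4 − 17/33·R3.
R4 ← R4 / (41/49).
R1 ← R1 − 18/49·R4.
R2 ← R2 + 16/49·R4.
R3 ← R3 − 53/49·R4.
Reading off the reduced rows gives x = 6, y = 6, z = -4, w = -5.

x = 6, y = 6, z = -4, w = -5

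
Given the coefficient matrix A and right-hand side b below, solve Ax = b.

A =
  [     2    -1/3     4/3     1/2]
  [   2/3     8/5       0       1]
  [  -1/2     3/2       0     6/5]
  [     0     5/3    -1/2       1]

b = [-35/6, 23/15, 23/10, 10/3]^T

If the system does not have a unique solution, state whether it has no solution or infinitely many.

x_1 = -1, x_2 = 2, x_3 = -2, x_4 = -1

Row-reduce the augmented matrix:
R1 ← R1 / (2).
R2 ← R2 − 2/3·R1.
R3 ← R3 + 1/2·R1.
R2 ← R2 / (77/45).
R1 ← R1 + 1/6·R2.
R3 ← R3 − 17/12·R2.
R4 ← R4 − 5/3·R2.
R3 ← R3 / (54/77).
R1 ← R1 − 48/77·R3.
R2 ← R2 + 20/77·R3.
R4 ← R4 + 31/462·R3.
R4 ← R4 / (269/1080).
R1 ← R1 + 7/30·R4.
R2 ← R2 − 13/18·R4.
R3 ← R3 − 163/180·R4.
Reading off the reduced rows gives x_1 = -1, x_2 = 2, x_3 = -2, x_4 = -1.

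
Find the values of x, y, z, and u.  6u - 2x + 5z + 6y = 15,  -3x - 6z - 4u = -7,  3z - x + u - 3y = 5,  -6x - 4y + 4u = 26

Row-reduce the augmented matrix:
R1 ← R1 / (-2).
R2 ← R2 + 3·R1.
R3 ← R3 + 1·R1.
R4 ← R4 + 6·R1.
R2 ← R2 / (-9).
R1 ← R1 + 3·R2.
R3 ← R3 + 6·R2.
R4 ← R4 + 22·R2.
R3 ← R3 / (19/2).
R1 ← R1 − 2·R3.
R2 ← R2 − 3/2·R3.
R4 ← R4 − 18·R3.
R4 ← R4 / (880/171).
R1 ← R1 + 4/57·R4.
R2 ← R2 − 67/171·R4.
R3 ← R3 − 40/57·R4.
Reading off the reduced rows gives x = -1, y = -1, z = -1, u = 4.

x = -1, y = -1, z = -1, u = 4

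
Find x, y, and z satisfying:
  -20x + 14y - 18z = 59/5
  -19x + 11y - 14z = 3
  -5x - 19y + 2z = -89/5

Row-reduce the augmented matrix:
R1 ← R1 / (-20).
R2 ← R2 + 19·R1.
R3 ← R3 + 5·R1.
R2 ← R2 / (-23/10).
R1 ← R1 + 7/10·R2.
R3 ← R3 + 45/2·R2.
R3 ← R3 / (-548/23).
R1 ← R1 + 1/23·R3.
R2 ← R2 + 31/23·R3.
Reading off the reduced rows gives x = 9/5, y = 1/5, z = -5/2.

x = 9/5, y = 1/5, z = -5/2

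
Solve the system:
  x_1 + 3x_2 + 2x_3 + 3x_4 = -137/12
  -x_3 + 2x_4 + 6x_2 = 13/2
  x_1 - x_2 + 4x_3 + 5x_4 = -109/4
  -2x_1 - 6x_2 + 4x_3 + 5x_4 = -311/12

Row-reduce the augmented matrix:
R3 ← R3 − 1·R1.
R4 ← R4 + 2·R1.
R2 ← R2 / (6).
R1 ← R1 − 3·R2.
R3 ← R3 + 4·R2.
R3 ← R3 / (4/3).
R1 ← R1 − 5/2·R3.
R2 ← R2 + 1/6·R3.
R4 ← R4 − 8·R3.
R4 ← R4 / (-9).
R1 ← R1 + 17/4·R4.
R2 ← R2 − 3/4·R4.
R3 ← R3 − 5/2·R4.
Reading off the reduced rows gives x_1 = -8/3, x_2 = 4/3, x_3 = -3, x_4 = -9/4.

x_1 = -8/3, x_2 = 4/3, x_3 = -3, x_4 = -9/4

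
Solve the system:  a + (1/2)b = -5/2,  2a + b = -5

Row-reduce:
R2 ← R2 − 2·R1.
Rank is 1 with 2 unknowns, leaving b free.

infinitely many solutions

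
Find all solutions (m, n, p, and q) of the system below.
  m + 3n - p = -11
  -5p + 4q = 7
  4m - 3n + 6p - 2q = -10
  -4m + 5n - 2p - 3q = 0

Row-reduce the augmented matrix:
R3 ← R3 − 4·R1.
R4 ← R4 + 4·R1.
Swap R2 and R3.
R2 ← R2 / (-15).
R1 ← R1 − 3·R2.
R4 ← R4 − 17·R2.
R3 ← R3 / (-5).
R1 ← R1 − 1·R3.
R2 ← R2 + 2/3·R3.
R4 ← R4 − 16/3·R3.
R4 ← R4 / (-1).
R1 ← R1 − 2/5·R4.
R2 ← R2 + 2/5·R4.
R3 ← R3 + 4/5·R4.
Reading off the reduced rows gives m = -2, n = -4, p = -3, q = -2.

m = -2, n = -4, p = -3, q = -2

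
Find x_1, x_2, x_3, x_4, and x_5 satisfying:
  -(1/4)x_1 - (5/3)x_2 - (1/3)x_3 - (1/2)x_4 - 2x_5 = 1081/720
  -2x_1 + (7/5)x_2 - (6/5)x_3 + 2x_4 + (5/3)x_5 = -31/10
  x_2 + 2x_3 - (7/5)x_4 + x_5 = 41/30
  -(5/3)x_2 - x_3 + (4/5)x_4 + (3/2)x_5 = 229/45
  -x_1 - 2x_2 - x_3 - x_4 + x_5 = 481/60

Row-reduce the augmented matrix:
R1 ← R1 / (-1/4).
R2 ← R2 + 2·R1.
R5 ← R5 + 1·R1.
R2 ← R2 / (221/15).
R1 ← R1 − 20/3·R2.
R3 ← R3 − 1·R2.
R4 ← R4 + 5/3·R2.
R5 ← R5 − 14/3·R2.
R3 ← R3 / (420/221).
R1 ← R1 − 148/221·R3.
R2 ← R2 − 22/221·R3.
R4 ← R4 + 553/663·R3.
R5 ← R5 + 29/221·R3.
R4 ← R4 / (617/900).
R1 ← R1 + 41/525·R4.
R2 ← R2 − 527/1050·R4.
R3 ← R3 + 1997/2100·R4.
R5 ← R5 + 2153/2100·R4.
R5 ← R5 / (220055/25914).
R1 ← R1 − 6022/12957·R5.
R2 ← R2 + 5562/4319·R5.
R3 ← R3 − 39967/8638·R5.
R4 ← R4 − 3070/617·R5.
Reading off the reduced rows gives x_1 = -1/4, x_2 = -7/3, x_3 = 0, x_4 = -3/2, x_5 = 8/5.

x_1 = -1/4, x_2 = -7/3, x_3 = 0, x_4 = -3/2, x_5 = 8/5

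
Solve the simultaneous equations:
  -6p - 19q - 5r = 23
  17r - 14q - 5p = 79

Row-reduce:
R1 ← R1 / (-6).
R2 ← R2 + 5·R1.
R2 ← R2 / (11/6).
R1 ← R1 − 19/6·R2.
Rank is 2 with 3 unknowns, leaving r free.

infinitely many solutions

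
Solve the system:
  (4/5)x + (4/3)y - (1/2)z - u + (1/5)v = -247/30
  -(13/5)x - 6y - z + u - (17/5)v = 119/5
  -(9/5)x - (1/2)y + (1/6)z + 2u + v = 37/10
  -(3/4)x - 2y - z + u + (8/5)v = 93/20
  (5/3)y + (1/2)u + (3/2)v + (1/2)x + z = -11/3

infinitely many solutions

Row-reduce:
R1 ← R1 / (4/5).
R2 ← R2 + 13/5·R1.
R3 ← R3 + 9/5·R1.
R4 ← R4 + 3/4·R1.
R5 ← R5 − 1/2·R1.
R2 ← R2 / (-5/3).
R1 ← R1 − 5/3·R2.
R3 ← R3 − 5/2·R2.
R4 ← R4 + 3/4·R2.
R5 ← R5 − 5/6·R2.
R3 ← R3 / (-235/48).
R1 ← R1 + 13/4·R3.
R2 ← R2 − 63/40·R3.
R4 ← R4 + 23/80·R3.
R4 ← R4 / (6053/4700).
R1 ← R1 + 257/235·R4.
R2 ← R2 − 216/1175·R4.
R3 ← R3 − 174/235·R4.
Rank is 4 with 5 unknowns, leaving v free.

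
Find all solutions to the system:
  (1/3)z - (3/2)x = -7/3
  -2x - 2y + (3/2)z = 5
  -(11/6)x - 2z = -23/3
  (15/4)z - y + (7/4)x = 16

no solution

Row-reduce:
R1 ← R1 / (-3/2).
R2 ← R2 + 2·R1.
R3 ← R3 + 11/6·R1.
R4 ← R4 − 7/4·R1.
R2 ← R2 / (-2).
R4 ← R4 + 1·R2.
R3 ← R3 / (-65/27).
R1 ← R1 + 2/9·R3.
R2 ← R2 + 19/36·R3.
R4 ← R4 − 65/18·R3.
Row 4 reduces to 0 = 2, a contradiction. The system is inconsistent.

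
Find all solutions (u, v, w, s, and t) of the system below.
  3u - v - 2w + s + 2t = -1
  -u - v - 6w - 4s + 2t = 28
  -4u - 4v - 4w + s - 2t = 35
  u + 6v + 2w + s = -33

infinitely many solutions

Row-reduce:
R1 ← R1 / (3).
R2 ← R2 + 1·R1.
R3 ← R3 + 4·R1.
R4 ← R4 − 1·R1.
R2 ← R2 / (-4/3).
R1 ← R1 + 1/3·R2.
R3 ← R3 + 16/3·R2.
R4 ← R4 − 19/3·R2.
R3 ← R3 / (20).
R1 ← R1 − 1·R3.
R2 ← R2 − 5·R3.
R4 ← R4 + 29·R3.
R4 ← R4 / (79/10).
R1 ← R1 − 2/5·R4.
R2 ← R2 + 3/2·R4.
R3 ← R3 − 17/20·R4.
Rank is 4 with 5 unknowns, leaving t free.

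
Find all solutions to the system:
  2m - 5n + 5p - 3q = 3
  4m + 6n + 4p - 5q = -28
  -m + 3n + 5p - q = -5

Row-reduce:
R1 ← R1 / (2).
R2 ← R2 − 4·R1.
R3 ← R3 + 1·R1.
R2 ← R2 / (16).
R1 ← R1 + 5/2·R2.
R3 ← R3 − 1/2·R2.
R3 ← R3 / (123/16).
R1 ← R1 − 25/16·R3.
R2 ← R2 + 3/8·R3.
Rank is 3 with 4 unknowns, leaving q free.

infinitely many solutions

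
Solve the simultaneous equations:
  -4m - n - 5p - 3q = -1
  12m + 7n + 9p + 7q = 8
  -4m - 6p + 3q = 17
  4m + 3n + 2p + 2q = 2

no solution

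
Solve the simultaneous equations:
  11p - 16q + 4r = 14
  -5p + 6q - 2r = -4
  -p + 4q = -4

Row-reduce:
R1 ← R1 / (11).
R2 ← R2 + 5·R1.
R3 ← R3 + 1·R1.
R2 ← R2 / (-14/11).
R1 ← R1 + 16/11·R2.
R3 ← R3 − 28/11·R2.
Row 3 reduces to 0 = 2, a contradiction. The system is inconsistent.

no solution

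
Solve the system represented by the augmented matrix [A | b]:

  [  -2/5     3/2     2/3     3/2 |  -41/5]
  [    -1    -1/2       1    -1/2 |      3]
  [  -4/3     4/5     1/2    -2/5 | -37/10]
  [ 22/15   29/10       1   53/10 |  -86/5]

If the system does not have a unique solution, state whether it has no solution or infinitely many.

Row-reduce:
R1 ← R1 / (-2/5).
R2 ← R2 + 1·R1.
R3 ← R3 + 4/3·R1.
R4 ← R4 − 22/15·R1.
R2 ← R2 / (-17/4).
R1 ← R1 + 15/4·R2.
R3 ← R3 + 21/5·R2.
R4 ← R4 − 42/5·R2.
R3 ← R3 / (-1627/1530).
R1 ← R1 + 55/51·R3.
R2 ← R2 − 8/51·R3.
R4 ← R4 − 1627/765·R3.
Rank is 3 with 4 unknowns, leaving x_4 free.

infinitely many solutions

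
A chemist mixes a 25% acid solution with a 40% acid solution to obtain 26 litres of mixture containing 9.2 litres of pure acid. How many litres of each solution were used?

litres of solution A: 8, litres of solution B: 18

Let a = litres of solution A, b = litres of solution B.
  a + b = 26
  (1/4)a + (2/5)b = 46/5
From equation 1: a = 26 − b.
Substitute into equation 2 and solve: b = 18.
Then a = 8.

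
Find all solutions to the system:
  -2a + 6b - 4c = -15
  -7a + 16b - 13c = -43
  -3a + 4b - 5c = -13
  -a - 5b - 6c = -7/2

Row-reduce the augmented matrix:
R1 ← R1 / (-2).
R2 ← R2 + 7·R1.
R3 ← R3 + 3·R1.
R4 ← R4 + 1·R1.
R2 ← R2 / (-5).
R1 ← R1 + 3·R2.
R3 ← R3 + 5·R2.
R4 ← R4 + 8·R2.
Swap R3 and R4.
R3 ← R3 / (-28/5).
R1 ← R1 − 7/5·R3.
R2 ← R2 + 1/5·R3.
R4 reduces to 0 = 0, so the extra equation is consistent.
Reading off the reduced rows gives a = -1, b = -3/2, c = 2.

a = -1, b = -3/2, c = 2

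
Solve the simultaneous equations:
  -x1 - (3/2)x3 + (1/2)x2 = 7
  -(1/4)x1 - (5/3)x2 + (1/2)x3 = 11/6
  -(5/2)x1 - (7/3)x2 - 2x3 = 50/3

no solution

Row-reduce:
R1 ← R1 / (-1).
R2 ← R2 + 1/4·R1.
R3 ← R3 + 5/2·R1.
R2 ← R2 / (-43/24).
R1 ← R1 + 1/2·R2.
R3 ← R3 + 43/12·R2.
Row 3 reduces to 0 = -1, a contradiction. The system is inconsistent.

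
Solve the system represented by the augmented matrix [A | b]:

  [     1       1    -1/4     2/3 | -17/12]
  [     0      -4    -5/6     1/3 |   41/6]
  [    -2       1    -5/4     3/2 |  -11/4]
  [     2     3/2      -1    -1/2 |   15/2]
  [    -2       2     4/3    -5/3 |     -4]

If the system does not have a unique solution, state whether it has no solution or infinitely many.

Row-reduce the augmented matrix:
R3 ← R3 + 2·R1.
R4 ← R4 − 2·R1.
R5 ← R5 + 2·R1.
R2 ← R2 / (-4).
R1 ← R1 − 1·R2.
R3 ← R3 − 3·R2.
R4 ← R4 + 1/2·R2.
R5 ← R5 − 4·R2.
R3 ← R3 / (-19/8).
R1 ← R1 + 11/24·R3.
R2 ← R2 − 5/24·R3.
R4 ← R4 + 19/48·R3.
R4 ← R4 / (-43/18).
R1 ← R1 − 53/342·R4.
R2 ← R2 − 32/171·R4.
R3 ← R3 + 74/57·R4.
R5 reduces to 0 = 0, so the extra equation is consistent.
Reading off the reduced rows gives x_1 = 1, x_2 = -1, x_3 = -5, x_4 = -4.

x_1 = 1, x_2 = -1, x_3 = -5, x_4 = -4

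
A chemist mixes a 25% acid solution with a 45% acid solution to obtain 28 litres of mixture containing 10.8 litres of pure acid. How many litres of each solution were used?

Let a = litres of solution A, b = litres of solution B.
  a + b = 28
  (1/4)a + (9/20)b = 54/5
Row-reduce the augmented matrix:
R2 ← R2 − 1/4·R1.
R2 ← R2 / (1/5).
R1 ← R1 − 1·R2.
Reading off the reduced rows gives a = 9, b = 19.

litres of solution A: 9, litres of solution B: 19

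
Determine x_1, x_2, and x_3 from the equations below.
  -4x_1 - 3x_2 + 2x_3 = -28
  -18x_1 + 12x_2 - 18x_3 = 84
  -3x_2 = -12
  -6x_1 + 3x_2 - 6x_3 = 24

x_1 = 2, x_2 = 4, x_3 = -4

Row-reduce the augmented matrix:
R1 ← R1 / (-4).
R2 ← R2 + 18·R1.
R4 ← R4 + 6·R1.
R2 ← R2 / (51/2).
R1 ← R1 − 3/4·R2.
R3 ← R3 + 3·R2.
R4 ← R4 − 15/2·R2.
R3 ← R3 / (-54/17).
R1 ← R1 − 5/17·R3.
R2 ← R2 + 18/17·R3.
R4 ← R4 + 18/17·R3.
R4 reduces to 0 = 0, so the extra equation is consistent.
Reading off the reduced rows gives x_1 = 2, x_2 = 4, x_3 = -4.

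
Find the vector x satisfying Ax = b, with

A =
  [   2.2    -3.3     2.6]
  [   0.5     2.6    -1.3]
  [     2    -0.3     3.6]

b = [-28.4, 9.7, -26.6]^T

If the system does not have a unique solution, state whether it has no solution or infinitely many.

x_1 = -4, x_2 = 2, x_3 = -5

Row-reduce the augmented matrix:
R1 ← R1 / (11/5).
R2 ← R2 − 1/2·R1.
R3 ← R3 − 2·R1.
R2 ← R2 / (67/20).
R1 ← R1 + 3/2·R2.
R3 ← R3 − 27/10·R2.
R3 ← R3 / (10172/3685).
R1 ← R1 − 247/737·R3.
R2 ← R2 + 416/737·R3.
Reading off the reduced rows gives x_1 = -4, x_2 = 2, x_3 = -5.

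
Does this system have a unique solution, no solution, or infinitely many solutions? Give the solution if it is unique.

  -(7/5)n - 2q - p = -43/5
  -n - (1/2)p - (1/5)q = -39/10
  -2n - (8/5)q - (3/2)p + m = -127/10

Row-reduce:
Swap R1 and R3.
R2 ← R2 / (-1).
R1 ← R1 + 2·R2.
R3 ← R3 + 7/5·R2.
R3 ← R3 / (-3/10).
R1 ← R1 + 1/2·R3.
R2 ← R2 − 1/2·R3.
Rank is 3 with 4 unknowns, leaving q free.

infinitely many solutions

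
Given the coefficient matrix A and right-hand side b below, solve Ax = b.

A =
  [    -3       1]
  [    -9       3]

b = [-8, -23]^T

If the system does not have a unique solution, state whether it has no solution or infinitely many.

no solution

Row-reduce:
R1 ← R1 / (-3).
R2 ← R2 + 9·R1.
Row 2 reduces to 0 = 1, a contradiction. The system is inconsistent.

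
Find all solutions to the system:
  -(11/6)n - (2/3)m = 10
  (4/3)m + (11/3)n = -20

Row-reduce:
R1 ← R1 / (-2/3).
R2 ← R2 − 4/3·R1.
Rank is 1 with 2 unknowns, leaving n free.

infinitely many solutions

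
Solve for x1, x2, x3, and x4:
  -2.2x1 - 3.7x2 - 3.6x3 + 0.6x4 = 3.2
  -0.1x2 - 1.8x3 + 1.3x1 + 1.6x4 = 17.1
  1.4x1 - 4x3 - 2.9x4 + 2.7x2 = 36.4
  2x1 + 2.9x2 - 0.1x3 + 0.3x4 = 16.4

Row-reduce the augmented matrix:
R1 ← R1 / (-11/5).
R2 ← R2 − 13/10·R1.
R3 ← R3 − 7/5·R1.
R4 ← R4 − 2·R1.
R2 ← R2 / (-503/220).
R1 ← R1 − 37/22·R2.
R3 ← R3 − 19/55·R2.
R4 ← R4 + 51/110·R2.
R3 ← R3 / (-17314/2515).
R1 ← R1 + 630/503·R3.
R2 ← R2 − 864/503·R3.
R4 ← R4 + 12959/5030·R3.
R4 ← R4 / (443577/346280).
R1 ← R1 − 27173/17314·R4.
R2 ← R2 + 12202/8657·R4.
R3 ← R3 − 11181/34628·R4.
Reading off the reduced rows gives x1 = 5, x2 = 2, x3 = -6, x4 = 0.

x1 = 5, x2 = 2, x3 = -6, x4 = 0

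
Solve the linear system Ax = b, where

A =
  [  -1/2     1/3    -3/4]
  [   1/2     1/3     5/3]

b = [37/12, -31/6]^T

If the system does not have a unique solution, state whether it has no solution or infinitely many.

Row-reduce:
R1 ← R1 / (-1/2).
R2 ← R2 − 1/2·R1.
R2 ← R2 / (2/3).
R1 ← R1 + 2/3·R2.
Rank is 2 with 3 unknowns, leaving x_3 free.

infinitely many solutions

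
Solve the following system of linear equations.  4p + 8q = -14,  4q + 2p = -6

no solution

Row-reduce:
R1 ← R1 / (4).
R2 ← R2 − 2·R1.
Row 2 reduces to 0 = 1, a contradiction. The system is inconsistent.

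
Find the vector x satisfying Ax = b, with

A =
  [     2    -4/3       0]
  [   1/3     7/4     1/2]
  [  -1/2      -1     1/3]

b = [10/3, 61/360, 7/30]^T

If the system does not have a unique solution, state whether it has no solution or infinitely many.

x_1 = 4/3, x_2 = -1/2, x_3 = 6/5

Row-reduce the augmented matrix:
R1 ← R1 / (2).
R2 ← R2 − 1/3·R1.
R3 ← R3 + 1/2·R1.
R2 ← R2 / (71/36).
R1 ← R1 + 2/3·R2.
R3 ← R3 + 4/3·R2.
R3 ← R3 / (143/213).
R1 ← R1 − 12/71·R3.
R2 ← R2 − 18/71·R3.
Reading off the reduced rows gives x_1 = 4/3, x_2 = -1/2, x_3 = 6/5.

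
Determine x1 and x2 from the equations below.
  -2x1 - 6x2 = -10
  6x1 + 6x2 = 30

x1 = 5, x2 = 0

Row-reduce the augmented matrix:
R1 ← R1 / (-2).
R2 ← R2 − 6·R1.
R2 ← R2 / (-12).
R1 ← R1 − 3·R2.
Reading off the reduced rows gives x1 = 5, x2 = 0.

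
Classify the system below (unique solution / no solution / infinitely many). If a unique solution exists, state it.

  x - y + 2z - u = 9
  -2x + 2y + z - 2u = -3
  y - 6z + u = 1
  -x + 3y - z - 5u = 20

Row-reduce the augmented matrix:
R2 ← R2 + 2·R1.
R4 ← R4 + 1·R1.
Swap R2 and R3.
R1 ← R1 + 1·R2.
R4 ← R4 − 2·R2.
R3 ← R3 / (5).
R1 ← R1 + 4·R3.
R2 ← R2 + 6·R3.
R4 ← R4 − 13·R3.
R4 ← R4 / (12/5).
R1 ← R1 + 16/5·R4.
R2 ← R2 + 19/5·R4.
R3 ← R3 + 4/5·R4.
Reading off the reduced rows gives x = 6, y = 0, z = -1, u = -5.

x = 6, y = 0, z = -1, u = -5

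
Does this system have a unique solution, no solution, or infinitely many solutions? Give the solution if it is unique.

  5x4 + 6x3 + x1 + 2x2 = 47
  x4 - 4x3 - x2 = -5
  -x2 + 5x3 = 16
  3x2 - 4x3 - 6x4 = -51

Row-reduce the augmented matrix:
R2 ← R2 / (-1).
R1 ← R1 − 2·R2.
R3 ← R3 + 1·R2.
R4 ← R4 − 3·R2.
R3 ← R3 / (9).
R1 ← R1 + 2·R3.
R2 ← R2 − 4·R3.
R4 ← R4 + 16·R3.
R4 ← R4 / (-43/9).
R1 ← R1 − 61/9·R4.
R2 ← R2 + 5/9·R4.
R3 ← R3 + 1/9·R4.
Reading off the reduced rows gives x1 = 1, x2 = -1, x3 = 3, x4 = 6.

x1 = 1, x2 = -1, x3 = 3, x4 = 6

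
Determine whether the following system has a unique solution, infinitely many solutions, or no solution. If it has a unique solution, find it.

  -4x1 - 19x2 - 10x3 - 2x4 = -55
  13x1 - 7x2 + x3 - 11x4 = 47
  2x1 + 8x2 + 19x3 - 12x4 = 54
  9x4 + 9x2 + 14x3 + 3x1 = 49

Row-reduce the augmented matrix:
R1 ← R1 / (-4).
R2 ← R2 − 13·R1.
R3 ← R3 − 2·R1.
R4 ← R4 − 3·R1.
R2 ← R2 / (-275/4).
R1 ← R1 − 19/4·R2.
R3 ← R3 + 3/2·R2.
R4 ← R4 + 21/4·R2.
R3 ← R3 / (4039/275).
R1 ← R1 − 89/275·R3.
R2 ← R2 − 126/275·R3.
R4 ← R4 − 2449/275·R3.
R4 ← R4 / (66592/4039).
R1 ← R1 + 1741/4039·R4.
R2 ← R2 − 374/577·R4.
R3 ← R3 + 3470/4039·R4.
Reading off the reduced rows gives x1 = 4, x2 = 1, x3 = 2, x4 = 0.

x1 = 4, x2 = 1, x3 = 2, x4 = 0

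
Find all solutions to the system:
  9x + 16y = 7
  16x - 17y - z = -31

Row-reduce:
R1 ← R1 / (9).
R2 ← R2 − 16·R1.
R2 ← R2 / (-409/9).
R1 ← R1 − 16/9·R2.
Rank is 2 with 3 unknowns, leaving z free.

infinitely many solutions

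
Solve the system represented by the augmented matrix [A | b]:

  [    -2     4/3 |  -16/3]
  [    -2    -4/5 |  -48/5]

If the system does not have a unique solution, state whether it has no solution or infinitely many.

Row-reduce the augmented matrix:
R1 ← R1 / (-2).
R2 ← R2 + 2·R1.
R2 ← R2 / (-32/15).
R1 ← R1 + 2/3·R2.
Reading off the reduced rows gives x_1 = 4, x_2 = 2.

x_1 = 4, x_2 = 2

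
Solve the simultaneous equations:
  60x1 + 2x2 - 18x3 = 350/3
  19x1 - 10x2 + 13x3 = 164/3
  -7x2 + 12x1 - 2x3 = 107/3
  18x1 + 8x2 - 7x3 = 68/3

x1 = 2, x2 = -5/3, x3 = 0

Row-reduce the augmented matrix:
R1 ← R1 / (60).
R2 ← R2 − 19·R1.
R3 ← R3 − 12·R1.
R4 ← R4 − 18·R1.
R2 ← R2 / (-319/30).
R1 ← R1 − 1/30·R2.
R3 ← R3 + 37/5·R2.
R4 ← R4 − 37/5·R2.
R3 ← R3 / (-331/29).
R1 ← R1 + 7/29·R3.
R2 ← R2 + 51/29·R3.
R4 ← R4 − 331/29·R3.
R4 reduces to 0 = 0, so the extra equation is consistent.
Reading off the reduced rows gives x1 = 2, x2 = -5/3, x3 = 0.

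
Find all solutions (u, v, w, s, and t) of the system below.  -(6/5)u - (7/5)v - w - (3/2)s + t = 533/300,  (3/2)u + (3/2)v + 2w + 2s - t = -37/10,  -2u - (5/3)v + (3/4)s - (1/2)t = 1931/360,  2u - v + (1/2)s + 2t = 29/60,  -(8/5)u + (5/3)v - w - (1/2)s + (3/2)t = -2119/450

u = 1/5, v = -7/3, w = -5/2, s = 3/2, t = -3/2

Row-reduce the augmented matrix:
R1 ← R1 / (-6/5).
R2 ← R2 − 3/2·R1.
R3 ← R3 + 2·R1.
R4 ← R4 − 2·R1.
R5 ← R5 + 8/5·R1.
R2 ← R2 / (-1/4).
R1 ← R1 − 7/6·R2.
R3 ← R3 − 2/3·R2.
R4 ← R4 + 10/3·R2.
R5 ← R5 − 53/15·R2.
R3 ← R3 / (11/3).
R1 ← R1 − 13/3·R3.
R2 ← R2 + 3·R3.
R4 ← R4 + 35/3·R3.
R5 ← R5 − 164/15·R3.
R4 ← R4 / (1021/132).
R1 ← R1 + 317/132·R4.
R2 ← R2 − 107/44·R4.
R3 ← R3 − 43/44·R4.
R5 ← R5 + 408/55·R4.
R5 ← R5 / (39973/10210).
R1 ← R1 − 743/1021·R5.
R2 ← R2 + 849/1021·R5.
R3 ← R3 − 155/1021·R5.
R4 ← R4 + 586/1021·R5.
Reading off the reduced rows gives u = 1/5, v = -7/3, w = -5/2, s = 3/2, t = -3/2.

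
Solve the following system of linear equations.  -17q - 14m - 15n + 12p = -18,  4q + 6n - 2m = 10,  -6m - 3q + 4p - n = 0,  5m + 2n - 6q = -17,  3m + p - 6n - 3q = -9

no solution

Row-reduce:
R1 ← R1 / (-14).
R2 ← R2 + 2·R1.
R3 ← R3 + 6·R1.
R4 ← R4 − 5·R1.
R5 ← R5 − 3·R1.
R2 ← R2 / (57/7).
R1 ← R1 − 15/14·R2.
R3 ← R3 − 38/7·R2.
R4 ← R4 + 47/14·R2.
R5 ← R5 + 129/14·R2.
Swap R3 and R4.
R3 ← R3 / (68/19).
R1 ← R1 + 12/19·R3.
R2 ← R2 + 4/19·R3.
R5 ← R5 − 31/19·R3.
Swap R4 and R5.
R4 ← R4 / (335/68).
R1 ← R1 + 22/17·R4.
R2 ← R2 − 4/17·R4.
R3 ← R3 + 179/68·R4.
Row 5 reduces to 0 = -2/3, a contradiction. The system is inconsistent.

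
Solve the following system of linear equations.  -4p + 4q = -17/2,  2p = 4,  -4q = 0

no solution

Row-reduce:
R1 ← R1 / (-4).
R2 ← R2 − 2·R1.
R2 ← R2 / (2).
R1 ← R1 + 1·R2.
R3 ← R3 + 4·R2.
Row 3 reduces to 0 = -1/2, a contradiction. The system is inconsistent.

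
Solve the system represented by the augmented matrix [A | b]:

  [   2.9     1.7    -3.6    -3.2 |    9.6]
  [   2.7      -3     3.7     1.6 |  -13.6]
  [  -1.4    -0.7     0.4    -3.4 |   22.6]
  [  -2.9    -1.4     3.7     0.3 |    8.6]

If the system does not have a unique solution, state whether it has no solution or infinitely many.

x_1 = -2, x_2 = 2, x_3 = 2, x_4 = -6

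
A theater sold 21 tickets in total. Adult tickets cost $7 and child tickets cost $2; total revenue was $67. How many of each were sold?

adult tickets: 5, child tickets: 16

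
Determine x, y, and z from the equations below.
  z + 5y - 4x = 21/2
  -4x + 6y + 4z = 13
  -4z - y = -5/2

Row-reduce the augmented matrix:
R1 ← R1 / (-4).
R2 ← R2 + 4·R1.
R1 ← R1 + 5/4·R2.
R3 ← R3 + 1·R2.
R3 ← R3 / (-1).
R1 ← R1 − 7/2·R3.
R2 ← R2 − 3·R3.
Reading off the reduced rows gives x = 1/2, y = 5/2, z = 0.

x = 1/2, y = 5/2, z = 0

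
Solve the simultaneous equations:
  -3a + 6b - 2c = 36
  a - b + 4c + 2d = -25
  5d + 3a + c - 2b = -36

infinitely many solutions

Row-reduce:
R1 ← R1 / (-3).
R2 ← R2 − 1·R1.
R3 ← R3 − 3·R1.
R1 ← R1 + 2·R2.
R3 ← R3 − 4·R2.
R3 ← R3 / (-43/3).
R1 ← R1 − 22/3·R3.
R2 ← R2 − 10/3·R3.
Rank is 3 with 4 unknowns, leaving d free.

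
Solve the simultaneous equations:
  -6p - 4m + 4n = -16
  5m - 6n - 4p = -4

Row-reduce:
R1 ← R1 / (-4).
R2 ← R2 − 5·R1.
R2 ← R2 / (-1).
R1 ← R1 + 1·R2.
Rank is 2 with 3 unknowns, leaving p free.

infinitely many solutions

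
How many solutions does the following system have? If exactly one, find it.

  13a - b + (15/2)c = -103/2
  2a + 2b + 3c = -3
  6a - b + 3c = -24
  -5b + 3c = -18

no solution

Row-reduce:
R1 ← R1 / (13).
R2 ← R2 − 2·R1.
R3 ← R3 − 6·R1.
R2 ← R2 / (28/13).
R1 ← R1 + 1/13·R2.
R3 ← R3 + 7/13·R2.
R4 ← R4 + 5·R2.
Swap R3 and R4.
R3 ← R3 / (51/7).
R1 ← R1 − 9/14·R3.
R2 ← R2 − 6/7·R3.
Row 4 reduces to 0 = 1, a contradiction. The system is inconsistent.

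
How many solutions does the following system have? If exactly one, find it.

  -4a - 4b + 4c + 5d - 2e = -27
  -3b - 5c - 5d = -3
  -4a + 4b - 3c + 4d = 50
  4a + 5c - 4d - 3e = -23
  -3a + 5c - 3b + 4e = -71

Row-reduce the augmented matrix:
R1 ← R1 / (-4).
R3 ← R3 + 4·R1.
R4 ← R4 − 4·R1.
R5 ← R5 + 3·R1.
R2 ← R2 / (-3).
R1 ← R1 − 1·R2.
R3 ← R3 − 8·R2.
R4 ← R4 + 4·R2.
R3 ← R3 / (-61/3).
R1 ← R1 + 8/3·R3.
R2 ← R2 − 5/3·R3.
R4 ← R4 − 47/3·R3.
R5 ← R5 − 2·R3.
R4 ← R4 / (-206/61).
R1 ← R1 + 253/244·R4.
R2 ← R2 − 30/61·R4.
R3 ← R3 − 43/61·R4.
R5 ← R5 + 1259/244·R4.
R5 ← R5 / (9049/824).
R1 ← R1 − 1071/824·R5.
R2 ← R2 + 35/103·R5.
R3 ← R3 + 169/206·R5.
R4 ← R4 − 211/206·R5.
Reading off the reduced rows gives a = 1, b = 6, c = -6, d = 3, e = -5.

a = 1, b = 6, c = -6, d = 3, e = -5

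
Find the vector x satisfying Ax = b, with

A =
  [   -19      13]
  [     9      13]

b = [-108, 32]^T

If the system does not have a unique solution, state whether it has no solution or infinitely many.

Row-reduce the augmented matrix:
R1 ← R1 / (-19).
R2 ← R2 − 9·R1.
R2 ← R2 / (364/19).
R1 ← R1 + 13/19·R2.
Reading off the reduced rows gives x_1 = 5, x_2 = -1.

x_1 = 5, x_2 = -1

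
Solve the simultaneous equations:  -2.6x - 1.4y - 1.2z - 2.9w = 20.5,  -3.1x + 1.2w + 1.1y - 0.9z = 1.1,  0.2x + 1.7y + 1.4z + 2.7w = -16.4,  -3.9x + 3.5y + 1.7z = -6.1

x = -2, y = -3, z = -2, w = -3

Row-reduce the augmented matrix:
R1 ← R1 / (-13/5).
R2 ← R2 + 31/10·R1.
R3 ← R3 − 1/5·R1.
R4 ← R4 + 39/10·R1.
R2 ← R2 / (36/13).
R1 ← R1 − 7/13·R2.
R3 ← R3 − 207/130·R2.
R4 ← R4 − 28/5·R2.
R3 ← R3 / (401/400).
R1 ← R1 − 43/120·R3.
R2 ← R2 − 23/120·R3.
R4 ← R4 − 182/75·R3.
R4 ← R4 / (-33071/7218).
R1 ← R1 − 2033/7218·R4.
R2 ← R2 − 6209/3609·R4.
R3 ← R3 + 161/802·R4.
Reading off the reduced rows gives x = -2, y = -3, z = -2, w = -3.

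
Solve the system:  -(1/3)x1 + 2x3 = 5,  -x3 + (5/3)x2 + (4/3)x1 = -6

Row-reduce:
R1 ← R1 / (-1/3).
R2 ← R2 − 4/3·R1.
R2 ← R2 / (5/3).
Rank is 2 with 3 unknowns, leaving x3 free.

infinitely many solutions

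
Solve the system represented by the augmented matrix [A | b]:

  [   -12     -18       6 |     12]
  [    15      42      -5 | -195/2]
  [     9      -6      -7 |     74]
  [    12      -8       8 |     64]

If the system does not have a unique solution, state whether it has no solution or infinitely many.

no solution

Row-reduce:
R1 ← R1 / (-12).
R2 ← R2 − 15·R1.
R3 ← R3 − 9·R1.
R4 ← R4 − 12·R1.
R2 ← R2 / (39/2).
R1 ← R1 − 3/2·R2.
R3 ← R3 + 39/2·R2.
R4 ← R4 + 26·R2.
Swap R3 and R4.
R3 ← R3 / (52/3).
R1 ← R1 + 9/13·R3.
R2 ← R2 − 5/39·R3.
Row 4 reduces to 0 = 1/2, a contradiction. The system is inconsistent.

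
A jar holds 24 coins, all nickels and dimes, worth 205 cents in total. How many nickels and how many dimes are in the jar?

nickels: 7, dimes: 17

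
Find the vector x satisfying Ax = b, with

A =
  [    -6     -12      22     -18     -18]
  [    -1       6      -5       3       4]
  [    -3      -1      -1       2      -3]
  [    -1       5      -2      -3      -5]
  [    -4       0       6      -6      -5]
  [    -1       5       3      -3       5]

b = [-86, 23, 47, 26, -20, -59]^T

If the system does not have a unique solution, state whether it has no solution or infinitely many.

x_1 = -4, x_2 = 0, x_3 = -5, x_4 = 6, x_5 = -6

Row-reduce the augmented matrix:
R1 ← R1 / (-6).
R2 ← R2 + 1·R1.
R3 ← R3 + 3·R1.
R4 ← R4 + 1·R1.
R5 ← R5 + 4·R1.
R6 ← R6 + 1·R1.
R2 ← R2 / (8).
R1 ← R1 − 2·R2.
R3 ← R3 − 5·R2.
R4 ← R4 − 7·R2.
R5 ← R5 − 8·R2.
R6 ← R6 − 7·R2.
R3 ← R3 / (-79/12).
R1 ← R1 + 3/2·R3.
R2 ← R2 + 13/12·R3.
R4 ← R4 − 23/12·R3.
R6 ← R6 − 83/12·R3.
R4 ← R4 / (-248/79).
R1 ← R1 + 12/79·R4.
R2 ← R2 + 35/79·R4.
R3 ← R3 + 87/79·R4.
R6 ← R6 − 187/79·R4.
Swap R5 and R6.
R5 ← R5 / (-35/16).
R1 ← R1 − 5/4·R5.
R2 ← R2 − 27/16·R5.
R3 ← R3 − 39/16·R5.
R4 ← R4 − 39/16·R5.
R6 reduces to 0 = 0, so the extra equation is consistent.
Reading off the reduced rows gives x_1 = -4, x_2 = 0, x_3 = -5, x_4 = 6, x_5 = -6.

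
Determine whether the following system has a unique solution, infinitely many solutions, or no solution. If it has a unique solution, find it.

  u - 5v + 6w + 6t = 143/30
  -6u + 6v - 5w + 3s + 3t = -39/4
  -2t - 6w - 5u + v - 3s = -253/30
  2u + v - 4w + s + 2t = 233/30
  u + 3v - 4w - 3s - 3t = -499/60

Row-reduce the augmented matrix:
R2 ← R2 + 6·R1.
R3 ← R3 + 5·R1.
R4 ← R4 − 2·R1.
R5 ← R5 − 1·R1.
R2 ← R2 / (-24).
R1 ← R1 + 5·R2.
R3 ← R3 + 24·R2.
R4 ← R4 − 11·R2.
R5 ← R5 − 8·R2.
R3 ← R3 / (-7).
R1 ← R1 + 11/24·R3.
R2 ← R2 + 31/24·R3.
R4 ← R4 + 43/24·R3.
R5 ← R5 − 1/3·R3.
R4 ← R4 / (219/56).
R1 ← R1 + 13/56·R4.
R2 ← R2 − 55/56·R4.
R3 ← R3 − 6/7·R4.
R5 ← R5 + 16/7·R4.
R5 ← R5 / (6389/657).
R1 ← R1 + 506/657·R5.
R2 ← R2 + 1498/657·R5.
R3 ← R3 + 169/219·R5.
R4 ← R4 − 1796/657·R5.
Reading off the reduced rows gives u = 4/3, v = -8/3, w = -7/5, s = 8/3, t = -1/4.

u = 4/3, v = -8/3, w = -7/5, s = 8/3, t = -1/4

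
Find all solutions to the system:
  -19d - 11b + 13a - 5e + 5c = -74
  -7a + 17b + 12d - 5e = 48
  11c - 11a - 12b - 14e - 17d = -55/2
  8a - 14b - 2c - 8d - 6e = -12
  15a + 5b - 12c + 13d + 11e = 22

Row-reduce:
R1 ← R1 / (13).
R2 ← R2 + 7·R1.
R3 ← R3 + 11·R1.
R4 ← R4 − 8·R1.
R5 ← R5 − 15·R1.
R2 ← R2 / (144/13).
R1 ← R1 + 11/13·R2.
R3 ← R3 + 277/13·R2.
R4 ← R4 + 94/13·R2.
R5 ← R5 − 230/13·R2.
R3 ← R3 / (2939/144).
R1 ← R1 − 85/144·R3.
R2 ← R2 − 35/144·R3.
R4 ← R4 + 239/72·R3.
R5 ← R5 + 1589/72·R3.
R4 ← R4 / (62/2939).
R1 ← R1 + 1376/2939·R4.
R2 ← R2 − 1508/2939·R4.
R3 ← R3 + 4273/2939·R4.
R5 ← R5 − 31/2939·R4.
Row 5 reduces to 0 = 1/2, a contradiction. The system is inconsistent.

no solution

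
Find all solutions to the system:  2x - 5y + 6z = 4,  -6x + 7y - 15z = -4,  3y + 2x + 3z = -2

no solution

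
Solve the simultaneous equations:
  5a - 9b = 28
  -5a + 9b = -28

infinitely many solutions

Row-reduce:
R1 ← R1 / (5).
R2 ← R2 + 5·R1.
Rank is 1 with 2 unknowns, leaving b free.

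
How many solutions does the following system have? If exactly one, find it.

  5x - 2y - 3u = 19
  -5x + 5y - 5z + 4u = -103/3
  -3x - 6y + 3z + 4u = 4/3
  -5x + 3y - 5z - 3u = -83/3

x = 3, y = -1, z = 7/3, u = -2/3

Row-reduce the augmented matrix:
R1 ← R1 / (5).
R2 ← R2 + 5·R1.
R3 ← R3 + 3·R1.
R4 ← R4 + 5·R1.
R2 ← R2 / (3).
R1 ← R1 + 2/5·R2.
R3 ← R3 + 36/5·R2.
R4 ← R4 − 1·R2.
R3 ← R3 / (-9).
R1 ← R1 + 2/3·R3.
R2 ← R2 + 5/3·R3.
R4 ← R4 + 10/3·R3.
R4 ← R4 / (-217/27).
R1 ← R1 + 109/135·R4.
R2 ← R2 + 14/27·R4.
R3 ← R3 + 23/45·R4.
Reading off the reduced rows gives x = 3, y = -1, z = 7/3, u = -2/3.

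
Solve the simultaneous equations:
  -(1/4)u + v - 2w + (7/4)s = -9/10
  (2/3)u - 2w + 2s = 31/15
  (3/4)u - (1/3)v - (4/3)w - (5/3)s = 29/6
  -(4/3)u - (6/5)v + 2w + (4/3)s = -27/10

u = 1, v = -9/4, w = -3/2, s = -4/5

Row-reduce the augmented matrix:
R1 ← R1 / (-1/4).
R2 ← R2 − 2/3·R1.
R3 ← R3 − 3/4·R1.
R4 ← R4 + 4/3·R1.
R2 ← R2 / (8/3).
R1 ← R1 + 4·R2.
R3 ← R3 − 8/3·R2.
R4 ← R4 + 98/15·R2.
Swap R3 and R4.
R3 ← R3 / (-53/10).
R1 ← R1 + 3·R3.
R2 ← R2 + 11/4·R3.
R4 ← R4 / (-37/12).
R1 ← R1 + 91/53·R4.
R2 ← R2 + 290/159·R4.
R3 ← R3 + 250/159·R4.
Reading off the reduced rows gives u = 1, v = -9/4, w = -3/2, s = -4/5.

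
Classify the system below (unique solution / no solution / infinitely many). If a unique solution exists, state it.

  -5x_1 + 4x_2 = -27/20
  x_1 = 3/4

Row-reduce the augmented matrix:
R1 ← R1 / (-5).
R2 ← R2 − 1·R1.
R2 ← R2 / (4/5).
R1 ← R1 + 4/5·R2.
Reading off the reduced rows gives x_1 = 3/4, x_2 = 3/5.

x_1 = 3/4, x_2 = 3/5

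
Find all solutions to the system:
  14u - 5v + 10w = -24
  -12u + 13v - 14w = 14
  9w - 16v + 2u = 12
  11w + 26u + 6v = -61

Row-reduce:
R1 ← R1 / (14).
R2 ← R2 + 12·R1.
R3 ← R3 − 2·R1.
R4 ← R4 − 26·R1.
R2 ← R2 / (61/7).
R1 ← R1 + 5/14·R2.
R3 ← R3 + 107/7·R2.
R4 ← R4 − 107/7·R2.
R3 ← R3 / (-119/61).
R1 ← R1 − 30/61·R3.
R2 ← R2 + 38/61·R3.
R4 ← R4 − 119/61·R3.
Row 4 reduces to 0 = -1, a contradiction. The system is inconsistent.

no solution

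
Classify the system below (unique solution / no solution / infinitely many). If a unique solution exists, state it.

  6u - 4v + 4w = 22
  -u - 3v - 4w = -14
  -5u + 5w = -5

Row-reduce the augmented matrix:
R1 ← R1 / (6).
R2 ← R2 + 1·R1.
R3 ← R3 + 5·R1.
R2 ← R2 / (-11/3).
R1 ← R1 + 2/3·R2.
R3 ← R3 + 10/3·R2.
R3 ← R3 / (125/11).
R1 ← R1 − 14/11·R3.
R2 ← R2 − 10/11·R3.
Reading off the reduced rows gives u = 3, v = 1, w = 2.

u = 3, v = 1, w = 2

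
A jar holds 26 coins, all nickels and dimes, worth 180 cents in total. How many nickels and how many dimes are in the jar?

Let n = nickels, d = dimes.
  n + d = 26
  5n + 10d = 180
From equation 1: n = 26 − d.
Substitute into equation 2 and solve: d = 10.
Then n = 16.

nickels: 16, dimes: 10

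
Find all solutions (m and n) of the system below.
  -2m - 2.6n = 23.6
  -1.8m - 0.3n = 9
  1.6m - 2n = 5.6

m = -4, n = -6

Row-reduce the augmented matrix:
R1 ← R1 / (-2).
R2 ← R2 + 9/5·R1.
R3 ← R3 − 8/5·R1.
R2 ← R2 / (51/25).
R1 ← R1 − 13/10·R2.
R3 ← R3 + 102/25·R2.
R3 reduces to 0 = 0, so the extra equation is consistent.
Reading off the reduced rows gives m = -4, n = -6.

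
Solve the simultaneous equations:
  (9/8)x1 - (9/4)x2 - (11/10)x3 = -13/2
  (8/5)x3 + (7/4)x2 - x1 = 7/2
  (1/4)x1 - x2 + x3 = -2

no solution

Row-reduce:
R1 ← R1 / (9/8).
R2 ← R2 + 1·R1.
R3 ← R3 − 1/4·R1.
R2 ← R2 / (-1/4).
R1 ← R1 + 2·R2.
R3 ← R3 + 1/2·R2.
Row 3 reduces to 0 = 4, a contradiction. The system is inconsistent.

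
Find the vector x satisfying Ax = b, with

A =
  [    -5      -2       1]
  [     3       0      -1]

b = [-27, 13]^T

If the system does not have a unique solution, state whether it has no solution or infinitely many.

Row-reduce:
R1 ← R1 / (-5).
R2 ← R2 − 3·R1.
R2 ← R2 / (-6/5).
R1 ← R1 − 2/5·R2.
Rank is 2 with 3 unknowns, leaving x_3 free.

infinitely many solutions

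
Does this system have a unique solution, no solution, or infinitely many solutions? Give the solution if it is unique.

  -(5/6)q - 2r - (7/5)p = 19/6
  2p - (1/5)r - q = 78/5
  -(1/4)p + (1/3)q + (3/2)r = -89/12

p = 5, q = -5, r = -3

Row-reduce the augmented matrix:
R1 ← R1 / (-7/5).
R2 ← R2 − 2·R1.
R3 ← R3 + 1/4·R1.
R2 ← R2 / (-46/21).
R1 ← R1 − 25/42·R2.
R3 ← R3 − 27/56·R2.
R3 ← R3 / (2179/1840).
R1 ← R1 − 55/92·R3.
R2 ← R2 − 321/230·R3.
Reading off the reduced rows gives p = 5, q = -5, r = -3.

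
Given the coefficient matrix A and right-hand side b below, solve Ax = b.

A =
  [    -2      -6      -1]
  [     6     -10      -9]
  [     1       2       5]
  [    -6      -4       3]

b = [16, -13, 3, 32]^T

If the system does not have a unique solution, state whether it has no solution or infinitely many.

Row-reduce:
R1 ← R1 / (-2).
R2 ← R2 − 6·R1.
R3 ← R3 − 1·R1.
R4 ← R4 + 6·R1.
R2 ← R2 / (-28).
R1 ← R1 − 3·R2.
R3 ← R3 + 1·R2.
R4 ← R4 − 14·R2.
R3 ← R3 / (69/14).
R1 ← R1 + 11/14·R3.
R2 ← R2 − 3/7·R3.
Row 4 reduces to 0 = 3/2, a contradiction. The system is inconsistent.

no solution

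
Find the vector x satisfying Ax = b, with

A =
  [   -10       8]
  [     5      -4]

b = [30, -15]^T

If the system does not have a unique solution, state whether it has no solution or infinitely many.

Row-reduce:
R1 ← R1 / (-10).
R2 ← R2 − 5·R1.
Rank is 1 with 2 unknowns, leaving x_2 free.

infinitely many solutions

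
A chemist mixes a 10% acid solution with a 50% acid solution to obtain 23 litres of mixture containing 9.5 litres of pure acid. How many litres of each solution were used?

Let a = litres of solution A, b = litres of solution B.
  b + a = 23
  (1/10)a + (1/2)b = 19/2
From equation 1: a = 23 − b.
Substitute into equation 2 and solve: b = 18.
Then a = 5.

litres of solution A: 5, litres of solution B: 18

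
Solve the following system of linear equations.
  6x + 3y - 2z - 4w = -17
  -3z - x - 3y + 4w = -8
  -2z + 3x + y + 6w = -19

infinitely many solutions

Row-reduce:
R1 ← R1 / (6).
R2 ← R2 + 1·R1.
R3 ← R3 − 3·R1.
R2 ← R2 / (-5/2).
R1 ← R1 − 1/2·R2.
R3 ← R3 + 1/2·R2.
R3 ← R3 / (-1/3).
R1 ← R1 + 1·R3.
R2 ← R2 − 4/3·R3.
Rank is 3 with 4 unknowns, leaving w free.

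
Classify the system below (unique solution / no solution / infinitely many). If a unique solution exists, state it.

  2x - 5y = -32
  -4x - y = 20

x = -6, y = 4

From equation 2: y = -20 − 4·x.
Substitute into equation 1 and solve: x = -6.
Then y = 4.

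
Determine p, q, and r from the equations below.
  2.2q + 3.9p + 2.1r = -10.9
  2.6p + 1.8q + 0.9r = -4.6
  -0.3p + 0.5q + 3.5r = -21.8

Row-reduce the augmented matrix:
R1 ← R1 / (39/10).
R2 ← R2 − 13/5·R1.
R3 ← R3 + 3/10·R1.
R2 ← R2 / (1/3).
R1 ← R1 − 22/39·R2.
R3 ← R3 − 87/130·R2.
R3 ← R3 / (1213/260).
R1 ← R1 − 18/13·R3.
R2 ← R2 + 3/2·R3.
Reading off the reduced rows gives p = 1, q = -1, r = -6.

p = 1, q = -1, r = -6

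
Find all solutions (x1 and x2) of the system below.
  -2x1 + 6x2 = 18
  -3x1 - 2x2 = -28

Row-reduce the augmented matrix:
R1 ← R1 / (-2).
R2 ← R2 + 3·R1.
R2 ← R2 / (-11).
R1 ← R1 + 3·R2.
Reading off the reduced rows gives x1 = 6, x2 = 5.

x1 = 6, x2 = 5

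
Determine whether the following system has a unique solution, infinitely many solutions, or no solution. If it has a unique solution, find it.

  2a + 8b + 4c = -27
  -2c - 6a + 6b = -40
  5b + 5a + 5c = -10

Row-reduce:
R1 ← R1 / (2).
R2 ← R2 + 6·R1.
R3 ← R3 − 5·R1.
R2 ← R2 / (30).
R1 ← R1 − 4·R2.
R3 ← R3 + 15·R2.
Row 3 reduces to 0 = -3, a contradiction. The system is inconsistent.

no solution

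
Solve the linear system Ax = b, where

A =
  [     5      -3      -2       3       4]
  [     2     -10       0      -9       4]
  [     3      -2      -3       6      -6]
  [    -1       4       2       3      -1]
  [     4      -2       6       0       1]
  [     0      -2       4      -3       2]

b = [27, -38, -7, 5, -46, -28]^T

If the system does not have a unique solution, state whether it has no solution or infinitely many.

x_1 = -3, x_2 = 2, x_3 = -6, x_4 = 4, x_5 = 6

Row-reduce the augmented matrix:
R1 ← R1 / (5).
R2 ← R2 − 2·R1.
R3 ← R3 − 3·R1.
R4 ← R4 + 1·R1.
R5 ← R5 − 4·R1.
R2 ← R2 / (-44/5).
R1 ← R1 + 3/5·R2.
R3 ← R3 + 1/5·R2.
R4 ← R4 − 17/5·R2.
R5 ← R5 − 2/5·R2.
R6 ← R6 + 2·R2.
R3 ← R3 / (-20/11).
R1 ← R1 + 5/11·R3.
R2 ← R2 + 1/11·R3.
R4 ← R4 − 21/11·R3.
R5 ← R5 − 84/11·R3.
R6 ← R6 − 42/11·R3.
R4 ← R4 / (69/16).
R1 ← R1 − 3/16·R4.
R2 ← R2 − 15/16·R4.
R3 ← R3 + 39/16·R4.
R5 ← R5 − 63/4·R4.
R6 ← R6 − 69/8·R4.
R5 ← R5 / (-901/115).
R1 ← R1 − 357/115·R5.
R2 ← R2 − 221/115·R5.
R3 ← R3 − 1/23·R5.
R4 ← R4 + 652/345·R5.
R6 reduces to 0 = 0, so the extra equation is consistent.
Reading off the reduced rows gives x_1 = -3, x_2 = 2, x_3 = -6, x_4 = 4, x_5 = 6.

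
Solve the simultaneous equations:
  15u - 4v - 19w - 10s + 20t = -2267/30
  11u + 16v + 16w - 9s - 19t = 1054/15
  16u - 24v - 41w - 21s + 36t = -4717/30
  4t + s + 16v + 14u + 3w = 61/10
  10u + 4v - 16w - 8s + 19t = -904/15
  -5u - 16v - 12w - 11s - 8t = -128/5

u = -1/2, v = 3/5, w = 8/3, s = -1/2, t = -1

Row-reduce the augmented matrix:
R1 ← R1 / (15).
R2 ← R2 − 11·R1.
R3 ← R3 − 16·R1.
R4 ← R4 − 14·R1.
R5 ← R5 − 10·R1.
R6 ← R6 + 5·R1.
R2 ← R2 / (284/15).
R1 ← R1 + 4/15·R2.
R3 ← R3 + 296/15·R2.
R4 ← R4 − 296/15·R2.
R5 ← R5 − 20/3·R2.
R6 ← R6 + 52/3·R2.
R3 ← R3 / (743/71).
R1 ← R1 + 60/71·R3.
R2 ← R2 − 449/284·R3.
R4 ← R4 + 743/71·R3.
R5 ← R5 + 985/71·R3.
R6 ← R6 − 644/71·R3.
Swap R4 and R5.
R4 ← R4 / (-12444/743).
R1 ← R1 + 1237/743·R4.
R2 ← R2 − 2579/1486·R4.
R3 ← R3 + 857/743·R4.
R6 ← R6 + 4010/743·R4.
Swap R5 and R6.
R5 ← R5 / (-11796/1037).
R1 ← R1 − 331/2074·R5.
R2 ← R2 − 329/1037·R5.
R3 ← R3 + 2683/2074·R5.
R4 ← R4 − 1183/2074·R5.
R6 reduces to 0 = 0, so the extra equation is consistent.
Reading off the reduced rows gives u = -1/2, v = 3/5, w = 8/3, s = -1/2, t = -1.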